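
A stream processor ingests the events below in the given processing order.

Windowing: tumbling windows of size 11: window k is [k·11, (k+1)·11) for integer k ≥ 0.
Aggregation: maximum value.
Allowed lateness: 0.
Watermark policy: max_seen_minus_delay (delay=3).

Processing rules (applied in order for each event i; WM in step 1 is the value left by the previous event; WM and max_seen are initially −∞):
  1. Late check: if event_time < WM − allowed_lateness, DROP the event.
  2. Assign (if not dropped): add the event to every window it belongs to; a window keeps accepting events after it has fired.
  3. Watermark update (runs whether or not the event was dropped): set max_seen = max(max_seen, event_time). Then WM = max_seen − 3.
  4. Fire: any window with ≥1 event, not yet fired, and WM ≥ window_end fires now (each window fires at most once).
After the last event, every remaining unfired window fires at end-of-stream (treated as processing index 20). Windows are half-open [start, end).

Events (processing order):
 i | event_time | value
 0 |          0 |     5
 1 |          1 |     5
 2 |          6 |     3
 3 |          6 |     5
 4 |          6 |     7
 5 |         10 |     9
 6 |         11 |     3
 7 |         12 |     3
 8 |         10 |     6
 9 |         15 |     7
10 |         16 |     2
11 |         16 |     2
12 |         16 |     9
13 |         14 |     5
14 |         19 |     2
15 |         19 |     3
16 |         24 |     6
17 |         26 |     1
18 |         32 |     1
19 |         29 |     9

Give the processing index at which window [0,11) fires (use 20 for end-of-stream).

9

i=0 t=0 v=5: → [0,11); WM=-3
i=1 t=1 v=5: → [0,11); WM=-2
i=2 t=6 v=3: → [0,11); WM=3
i=3 t=6 v=5: → [0,11); WM=3
i=4 t=6 v=7: → [0,11); WM=3
i=5 t=10 v=9: → [0,11); WM=7
i=6 t=11 v=3: → [11,22); WM=8
i=7 t=12 v=3: → [11,22); WM=9
i=8 t=10 v=6: → [0,11); WM=9
i=9 t=15 v=7: → [11,22); WM=12; [0,11) fires=9
i=10 t=16 v=2: → [11,22); WM=13
i=11 t=16 v=2: → [11,22); WM=13
i=12 t=16 v=9: → [11,22); WM=13
i=13 t=14 v=5: → [11,22); WM=13
i=14 t=19 v=2: → [11,22); WM=16
i=15 t=19 v=3: → [11,22); WM=16
i=16 t=24 v=6: → [22,33); WM=21
i=17 t=26 v=1: → [22,33); WM=23; [11,22) fires=9
i=18 t=32 v=1: → [22,33); WM=29
i=19 t=29 v=9: → [22,33); WM=29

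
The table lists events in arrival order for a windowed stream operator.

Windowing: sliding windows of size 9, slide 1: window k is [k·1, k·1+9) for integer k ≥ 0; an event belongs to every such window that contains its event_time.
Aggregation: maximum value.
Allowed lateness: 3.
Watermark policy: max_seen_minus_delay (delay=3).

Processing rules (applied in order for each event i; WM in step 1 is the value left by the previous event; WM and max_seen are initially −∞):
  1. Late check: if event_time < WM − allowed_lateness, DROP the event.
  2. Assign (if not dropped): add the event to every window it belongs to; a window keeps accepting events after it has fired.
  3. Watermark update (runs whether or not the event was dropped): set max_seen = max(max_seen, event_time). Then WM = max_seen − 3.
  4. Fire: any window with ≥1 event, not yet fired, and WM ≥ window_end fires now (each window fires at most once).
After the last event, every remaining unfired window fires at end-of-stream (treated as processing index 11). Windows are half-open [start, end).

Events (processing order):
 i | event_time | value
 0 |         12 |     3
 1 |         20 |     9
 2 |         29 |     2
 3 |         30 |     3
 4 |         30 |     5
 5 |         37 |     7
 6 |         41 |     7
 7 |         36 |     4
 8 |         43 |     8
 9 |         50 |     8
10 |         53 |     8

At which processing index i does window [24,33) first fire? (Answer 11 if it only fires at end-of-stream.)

i=0 t=12 v=3: → [12,21),[11,20),[10,19),[9,18),[8,17),[7,16),[6,15),[5,14),[4,13); WM=9
i=1 t=20 v=9: → [20,29),[19,28),[18,27),[17,26),[16,25),[15,24),[14,23),[13,22),[12,21); WM=17; [4,13) fires=3 [5,14) fires=3 [6,15) fires=3 [7,16) fires=3 [8,17) fires=3
i=2 t=29 v=2: → [29,38),[28,37),[27,36),[26,35),[25,34),[24,33),[23,32),[22,31),[21,30); WM=26; [9,18) fires=3 [10,19) fires=3 [11,20) fires=3 [12,21) fires=9 [13,22) fires=9 [14,23) fires=9 [15,24) fires=9 [16,25) fires=9 [17,26) fires=9
i=3 t=30 v=3: → [30,39),[29,38),[28,37),[27,36),[26,35),[25,34),[24,33),[23,32),[22,31); WM=27; [18,27) fires=9
i=4 t=30 v=5: → [30,39),[29,38),[28,37),[27,36),[26,35),[25,34),[24,33),[23,32),[22,31); WM=27
i=5 t=37 v=7: → [37,46),[36,45),[35,44),[34,43),[33,42),[32,41),[31,40),[30,39),[29,38); WM=34; [19,28) fires=9 [20,29) fires=9 [21,30) fires=2 [22,31) fires=5 [23,32) fires=5 [24,33) fires=5 [25,34) fires=5
i=6 t=41 v=7: → [41,50),[40,49),[39,48),[38,47),[37,46),[36,45),[35,44),[34,43),[33,42); WM=38; [26,35) fires=5 [27,36) fires=5 [28,37) fires=5 [29,38) fires=7
i=7 t=36 v=4: → [36,45),[35,44),[34,43),[33,42),[32,41),[31,40),[30,39),[29,38),[28,37); WM=38
i=8 t=43 v=8: → [43,52),[42,51),[41,50),[40,49),[39,48),[38,47),[37,46),[36,45),[35,44); WM=40; [30,39) fires=7 [31,40) fires=7
i=9 t=50 v=8: → [50,59),[49,58),[48,57),[47,56),[46,55),[45,54),[44,53),[43,52),[42,51); WM=47; [32,41) fires=7 [33,42) fires=7 [34,43) fires=7 [35,44) fires=8 [36,45) fires=8 [37,46) fires=8 [38,47) fires=8
i=10 t=53 v=8: → [53,62),[52,61),[51,60),[50,59),[49,58),[48,57),[47,56),[46,55),[45,54); WM=50; [39,48) fires=8 [40,49) fires=8 [41,50) fires=8

5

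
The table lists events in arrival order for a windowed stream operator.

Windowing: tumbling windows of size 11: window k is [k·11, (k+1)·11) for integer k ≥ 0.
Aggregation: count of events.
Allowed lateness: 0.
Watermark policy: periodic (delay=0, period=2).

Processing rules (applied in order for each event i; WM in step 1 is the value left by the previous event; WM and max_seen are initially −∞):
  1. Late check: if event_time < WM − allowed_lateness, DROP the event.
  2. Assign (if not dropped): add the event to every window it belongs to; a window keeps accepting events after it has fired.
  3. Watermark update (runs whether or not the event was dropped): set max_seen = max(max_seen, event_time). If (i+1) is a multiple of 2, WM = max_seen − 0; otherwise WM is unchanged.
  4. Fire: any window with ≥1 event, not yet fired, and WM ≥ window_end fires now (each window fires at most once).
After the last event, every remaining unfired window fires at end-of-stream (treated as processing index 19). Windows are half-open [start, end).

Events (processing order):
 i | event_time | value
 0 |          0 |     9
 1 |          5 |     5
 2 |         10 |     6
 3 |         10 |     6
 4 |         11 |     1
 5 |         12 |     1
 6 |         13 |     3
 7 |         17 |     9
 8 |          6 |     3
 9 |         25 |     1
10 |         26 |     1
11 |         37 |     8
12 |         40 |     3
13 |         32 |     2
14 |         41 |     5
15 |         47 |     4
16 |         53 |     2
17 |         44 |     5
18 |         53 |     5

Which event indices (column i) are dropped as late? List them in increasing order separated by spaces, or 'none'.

8 13 17

i=0 t=0 v=9: → [0,11); WM=−∞
i=1 t=5 v=5: → [0,11); WM=5
i=2 t=10 v=6: → [0,11); WM=5
i=3 t=10 v=6: → [0,11); WM=10
i=4 t=11 v=1: → [11,22); WM=10
i=5 t=12 v=1: → [11,22); WM=12; [0,11) fires=4
i=6 t=13 v=3: → [11,22); WM=12
i=7 t=17 v=9: → [11,22); WM=17
i=8 t=6 v=3: DROP (t<17-0); WM=17
i=9 t=25 v=1: → [22,33); WM=25; [11,22) fires=4
i=10 t=26 v=1: → [22,33); WM=25
i=11 t=37 v=8: → [33,44); WM=37; [22,33) fires=2
i=12 t=40 v=3: → [33,44); WM=37
i=13 t=32 v=2: DROP (t<37-0); WM=40
i=14 t=41 v=5: → [33,44); WM=40
i=15 t=47 v=4: → [44,55); WM=47; [33,44) fires=3
i=16 t=53 v=2: → [44,55); WM=47
i=17 t=44 v=5: DROP (t<47-0); WM=53
i=18 t=53 v=5: → [44,55); WM=53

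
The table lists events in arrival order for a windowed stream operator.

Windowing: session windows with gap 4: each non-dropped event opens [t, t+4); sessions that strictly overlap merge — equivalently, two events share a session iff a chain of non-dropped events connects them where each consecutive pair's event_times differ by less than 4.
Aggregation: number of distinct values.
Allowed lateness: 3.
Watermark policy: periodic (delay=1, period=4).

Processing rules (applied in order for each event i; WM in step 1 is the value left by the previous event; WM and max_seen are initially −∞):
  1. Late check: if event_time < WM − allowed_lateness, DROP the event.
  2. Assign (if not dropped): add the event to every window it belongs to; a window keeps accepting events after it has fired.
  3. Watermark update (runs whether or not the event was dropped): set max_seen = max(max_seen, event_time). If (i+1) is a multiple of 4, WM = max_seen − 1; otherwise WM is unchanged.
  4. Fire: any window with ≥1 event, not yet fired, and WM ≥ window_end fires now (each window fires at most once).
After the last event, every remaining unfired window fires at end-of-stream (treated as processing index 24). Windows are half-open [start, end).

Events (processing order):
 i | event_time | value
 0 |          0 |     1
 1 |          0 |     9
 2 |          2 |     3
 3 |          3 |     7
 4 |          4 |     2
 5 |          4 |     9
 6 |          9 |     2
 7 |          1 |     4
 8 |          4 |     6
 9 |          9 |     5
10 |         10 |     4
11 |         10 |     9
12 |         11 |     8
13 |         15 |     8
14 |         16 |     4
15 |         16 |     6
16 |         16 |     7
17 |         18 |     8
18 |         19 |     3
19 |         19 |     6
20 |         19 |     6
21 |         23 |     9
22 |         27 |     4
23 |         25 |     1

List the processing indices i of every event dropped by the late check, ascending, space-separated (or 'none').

8

i=0 t=0 v=1: → [0,4); WM=−∞
i=1 t=0 v=9: → [0,4); WM=−∞
i=2 t=2 v=3: → [0,6); WM=−∞
i=3 t=3 v=7: → [0,7); WM=2
i=4 t=4 v=2: → [0,8); WM=2
i=5 t=4 v=9: → [0,8); WM=2
i=6 t=9 v=2: → [9,13); WM=2
i=7 t=1 v=4: → [0,8); WM=8
i=8 t=4 v=6: DROP (t<8-3); WM=8
i=9 t=9 v=5: → [9,13); WM=8
i=10 t=10 v=4: → [9,14); WM=8
i=11 t=10 v=9: → [9,14); WM=9
i=12 t=11 v=8: → [9,15); WM=9
i=13 t=15 v=8: → [15,19); WM=9
i=14 t=16 v=4: → [15,20); WM=9
i=15 t=16 v=6: → [15,20); WM=15
i=16 t=16 v=7: → [15,20); WM=15
i=17 t=18 v=8: → [15,22); WM=15
i=18 t=19 v=3: → [15,23); WM=15
i=19 t=19 v=6: → [15,23); WM=18
i=20 t=19 v=6: → [15,23); WM=18
i=21 t=23 v=9: → [23,27); WM=18
i=22 t=27 v=4: → [27,31); WM=18
i=23 t=25 v=1: → [23,31); WM=26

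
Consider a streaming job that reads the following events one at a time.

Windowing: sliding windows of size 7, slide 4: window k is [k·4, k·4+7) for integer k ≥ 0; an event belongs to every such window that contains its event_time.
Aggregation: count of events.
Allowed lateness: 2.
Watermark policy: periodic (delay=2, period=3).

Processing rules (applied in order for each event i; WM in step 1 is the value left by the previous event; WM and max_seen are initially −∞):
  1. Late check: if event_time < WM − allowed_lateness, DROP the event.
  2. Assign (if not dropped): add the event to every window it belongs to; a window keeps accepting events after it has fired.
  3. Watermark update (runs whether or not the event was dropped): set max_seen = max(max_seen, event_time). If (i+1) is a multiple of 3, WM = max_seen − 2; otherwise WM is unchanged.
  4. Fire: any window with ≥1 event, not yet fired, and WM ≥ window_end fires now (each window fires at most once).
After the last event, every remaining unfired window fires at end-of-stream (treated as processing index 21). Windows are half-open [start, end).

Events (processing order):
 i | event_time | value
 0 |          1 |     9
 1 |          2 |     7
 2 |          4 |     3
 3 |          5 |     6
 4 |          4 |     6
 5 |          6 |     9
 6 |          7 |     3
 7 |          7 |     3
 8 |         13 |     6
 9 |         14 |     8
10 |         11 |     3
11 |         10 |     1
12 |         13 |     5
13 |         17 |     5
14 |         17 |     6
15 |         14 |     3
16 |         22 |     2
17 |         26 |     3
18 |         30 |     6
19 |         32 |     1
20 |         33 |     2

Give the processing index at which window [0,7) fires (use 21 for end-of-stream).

i=0 t=1 v=9: → [0,7); WM=−∞
i=1 t=2 v=7: → [0,7); WM=−∞
i=2 t=4 v=3: → [4,11),[0,7); WM=2
i=3 t=5 v=6: → [4,11),[0,7); WM=2
i=4 t=4 v=6: → [4,11),[0,7); WM=2
i=5 t=6 v=9: → [4,11),[0,7); WM=4
i=6 t=7 v=3: → [4,11); WM=4
i=7 t=7 v=3: → [4,11); WM=4
i=8 t=13 v=6: → [12,19),[8,15); WM=11; [0,7) fires=6 [4,11) fires=6
i=9 t=14 v=8: → [12,19),[8,15); WM=11
i=10 t=11 v=3: → [8,15); WM=11
i=11 t=10 v=1: → [8,15),[4,11); WM=12
i=12 t=13 v=5: → [12,19),[8,15); WM=12
i=13 t=17 v=5: → [16,23),[12,19); WM=12
i=14 t=17 v=6: → [16,23),[12,19); WM=15; [8,15) fires=5
i=15 t=14 v=3: → [12,19),[8,15); WM=15
i=16 t=22 v=2: → [20,27),[16,23); WM=15
i=17 t=26 v=3: → [24,31),[20,27); WM=24; [12,19) fires=6 [16,23) fires=3
i=18 t=30 v=6: → [28,35),[24,31); WM=24
i=19 t=32 v=1: → [32,39),[28,35); WM=24
i=20 t=33 v=2: → [32,39),[28,35); WM=31; [20,27) fires=2 [24,31) fires=2

8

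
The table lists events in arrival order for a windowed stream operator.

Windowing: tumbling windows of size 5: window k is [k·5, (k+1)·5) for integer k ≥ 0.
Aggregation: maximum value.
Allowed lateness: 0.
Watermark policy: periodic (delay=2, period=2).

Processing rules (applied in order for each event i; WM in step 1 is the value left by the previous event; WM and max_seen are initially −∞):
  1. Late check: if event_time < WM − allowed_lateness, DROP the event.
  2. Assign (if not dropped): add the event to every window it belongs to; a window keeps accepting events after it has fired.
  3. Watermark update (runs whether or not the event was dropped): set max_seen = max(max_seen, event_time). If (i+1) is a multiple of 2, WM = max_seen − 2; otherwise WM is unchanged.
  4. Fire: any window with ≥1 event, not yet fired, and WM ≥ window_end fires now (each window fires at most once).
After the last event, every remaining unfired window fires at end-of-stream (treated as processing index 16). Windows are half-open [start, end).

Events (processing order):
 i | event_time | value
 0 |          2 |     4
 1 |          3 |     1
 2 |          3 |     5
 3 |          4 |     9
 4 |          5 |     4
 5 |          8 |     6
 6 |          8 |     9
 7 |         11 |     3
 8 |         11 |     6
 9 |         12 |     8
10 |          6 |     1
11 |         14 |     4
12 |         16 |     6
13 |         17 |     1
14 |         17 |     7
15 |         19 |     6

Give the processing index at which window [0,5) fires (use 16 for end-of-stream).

i=0 t=2 v=4: → [0,5); WM=−∞
i=1 t=3 v=1: → [0,5); WM=1
i=2 t=3 v=5: → [0,5); WM=1
i=3 t=4 v=9: → [0,5); WM=2
i=4 t=5 v=4: → [5,10); WM=2
i=5 t=8 v=6: → [5,10); WM=6; [0,5) fires=9
i=6 t=8 v=9: → [5,10); WM=6
i=7 t=11 v=3: → [10,15); WM=9
i=8 t=11 v=6: → [10,15); WM=9
i=9 t=12 v=8: → [10,15); WM=10; [5,10) fires=9
i=10 t=6 v=1: DROP (t<10-0); WM=10
i=11 t=14 v=4: → [10,15); WM=12
i=12 t=16 v=6: → [15,20); WM=12
i=13 t=17 v=1: → [15,20); WM=15; [10,15) fires=8
i=14 t=17 v=7: → [15,20); WM=15
i=15 t=19 v=6: → [15,20); WM=17

5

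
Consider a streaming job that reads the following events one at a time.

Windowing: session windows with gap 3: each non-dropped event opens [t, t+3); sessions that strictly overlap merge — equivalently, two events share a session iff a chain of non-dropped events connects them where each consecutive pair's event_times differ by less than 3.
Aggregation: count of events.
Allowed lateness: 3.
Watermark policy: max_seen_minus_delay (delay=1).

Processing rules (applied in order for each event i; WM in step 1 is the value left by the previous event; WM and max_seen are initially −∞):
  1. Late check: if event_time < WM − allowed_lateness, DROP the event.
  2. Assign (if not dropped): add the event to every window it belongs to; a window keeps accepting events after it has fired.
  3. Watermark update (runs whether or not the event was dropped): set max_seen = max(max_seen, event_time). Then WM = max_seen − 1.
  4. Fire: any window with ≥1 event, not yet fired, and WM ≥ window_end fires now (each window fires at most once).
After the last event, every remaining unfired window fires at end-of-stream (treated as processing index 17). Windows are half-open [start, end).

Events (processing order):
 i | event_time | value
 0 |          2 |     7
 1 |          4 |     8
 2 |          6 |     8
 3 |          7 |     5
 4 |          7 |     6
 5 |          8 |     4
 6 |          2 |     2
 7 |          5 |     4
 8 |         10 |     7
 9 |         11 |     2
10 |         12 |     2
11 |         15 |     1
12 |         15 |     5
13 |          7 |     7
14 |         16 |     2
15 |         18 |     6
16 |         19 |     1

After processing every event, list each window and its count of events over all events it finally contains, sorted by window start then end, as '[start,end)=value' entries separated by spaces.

i=0 t=2 v=7: → [2,5); WM=1
i=1 t=4 v=8: → [2,7); WM=3
i=2 t=6 v=8: → [2,9); WM=5
i=3 t=7 v=5: → [2,10); WM=6
i=4 t=7 v=6: → [2,10); WM=6
i=5 t=8 v=4: → [2,11); WM=7
i=6 t=2 v=2: DROP (t<7-3); WM=7
i=7 t=5 v=4: → [2,11); WM=7
i=8 t=10 v=7: → [2,13); WM=9
i=9 t=11 v=2: → [2,14); WM=10
i=10 t=12 v=2: → [2,15); WM=11
i=11 t=15 v=1: → [15,18); WM=14
i=12 t=15 v=5: → [15,18); WM=14
i=13 t=7 v=7: DROP (t<14-3); WM=14
i=14 t=16 v=2: → [15,19); WM=15
i=15 t=18 v=6: → [15,21); WM=17
i=16 t=19 v=1: → [15,22); WM=18

[2,15)=10 [15,22)=5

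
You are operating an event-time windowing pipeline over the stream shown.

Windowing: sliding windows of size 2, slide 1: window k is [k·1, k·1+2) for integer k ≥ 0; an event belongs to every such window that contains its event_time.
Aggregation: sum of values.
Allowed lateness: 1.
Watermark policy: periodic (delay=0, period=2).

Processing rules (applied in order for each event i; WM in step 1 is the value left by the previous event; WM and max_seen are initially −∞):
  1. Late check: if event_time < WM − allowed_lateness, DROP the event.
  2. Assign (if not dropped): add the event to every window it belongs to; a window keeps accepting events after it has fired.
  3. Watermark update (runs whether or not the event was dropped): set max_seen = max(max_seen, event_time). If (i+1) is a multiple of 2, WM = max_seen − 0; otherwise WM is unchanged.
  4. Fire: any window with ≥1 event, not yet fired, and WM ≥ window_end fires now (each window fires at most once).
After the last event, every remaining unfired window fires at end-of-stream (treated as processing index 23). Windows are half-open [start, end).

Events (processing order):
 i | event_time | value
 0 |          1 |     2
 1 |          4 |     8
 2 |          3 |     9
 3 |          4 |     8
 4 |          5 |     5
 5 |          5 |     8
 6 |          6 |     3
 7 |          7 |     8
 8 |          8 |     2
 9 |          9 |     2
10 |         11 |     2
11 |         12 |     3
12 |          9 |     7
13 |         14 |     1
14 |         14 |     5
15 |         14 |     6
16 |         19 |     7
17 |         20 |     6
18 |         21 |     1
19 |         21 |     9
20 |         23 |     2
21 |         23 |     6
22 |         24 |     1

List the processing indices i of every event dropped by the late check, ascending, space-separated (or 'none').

12

i=0 t=1 v=2: → [1,3),[0,2); WM=−∞
i=1 t=4 v=8: → [4,6),[3,5); WM=4; [0,2) fires=2 [1,3) fires=2
i=2 t=3 v=9: → [3,5),[2,4); WM=4; [2,4) fires=9
i=3 t=4 v=8: → [4,6),[3,5); WM=4
i=4 t=5 v=5: → [5,7),[4,6); WM=4
i=5 t=5 v=8: → [5,7),[4,6); WM=5; [3,5) fires=25
i=6 t=6 v=3: → [6,8),[5,7); WM=5
i=7 t=7 v=8: → [7,9),[6,8); WM=7; [4,6) fires=29 [5,7) fires=16
i=8 t=8 v=2: → [8,10),[7,9); WM=7
i=9 t=9 v=2: → [9,11),[8,10); WM=9; [6,8) fires=11 [7,9) fires=10
i=10 t=11 v=2: → [11,13),[10,12); WM=9
i=11 t=12 v=3: → [12,14),[11,13); WM=12; [8,10) fires=4 [9,11) fires=2 [10,12) fires=2
i=12 t=9 v=7: DROP (t<12-1); WM=12
i=13 t=14 v=1: → [14,16),[13,15); WM=14; [11,13) fires=5 [12,14) fires=3
i=14 t=14 v=5: → [14,16),[13,15); WM=14
i=15 t=14 v=6: → [14,16),[13,15); WM=14
i=16 t=19 v=7: → [19,21),[18,20); WM=14
i=17 t=20 v=6: → [20,22),[19,21); WM=20; [13,15) fires=12 [14,16) fires=12 [18,20) fires=7
i=18 t=21 v=1: → [21,23),[20,22); WM=20
i=19 t=21 v=9: → [21,23),[20,22); WM=21; [19,21) fires=13
i=20 t=23 v=2: → [23,25),[22,24); WM=21
i=21 t=23 v=6: → [23,25),[22,24); WM=23; [20,22) fires=16 [21,23) fires=10
i=22 t=24 v=1: → [24,26),[23,25); WM=23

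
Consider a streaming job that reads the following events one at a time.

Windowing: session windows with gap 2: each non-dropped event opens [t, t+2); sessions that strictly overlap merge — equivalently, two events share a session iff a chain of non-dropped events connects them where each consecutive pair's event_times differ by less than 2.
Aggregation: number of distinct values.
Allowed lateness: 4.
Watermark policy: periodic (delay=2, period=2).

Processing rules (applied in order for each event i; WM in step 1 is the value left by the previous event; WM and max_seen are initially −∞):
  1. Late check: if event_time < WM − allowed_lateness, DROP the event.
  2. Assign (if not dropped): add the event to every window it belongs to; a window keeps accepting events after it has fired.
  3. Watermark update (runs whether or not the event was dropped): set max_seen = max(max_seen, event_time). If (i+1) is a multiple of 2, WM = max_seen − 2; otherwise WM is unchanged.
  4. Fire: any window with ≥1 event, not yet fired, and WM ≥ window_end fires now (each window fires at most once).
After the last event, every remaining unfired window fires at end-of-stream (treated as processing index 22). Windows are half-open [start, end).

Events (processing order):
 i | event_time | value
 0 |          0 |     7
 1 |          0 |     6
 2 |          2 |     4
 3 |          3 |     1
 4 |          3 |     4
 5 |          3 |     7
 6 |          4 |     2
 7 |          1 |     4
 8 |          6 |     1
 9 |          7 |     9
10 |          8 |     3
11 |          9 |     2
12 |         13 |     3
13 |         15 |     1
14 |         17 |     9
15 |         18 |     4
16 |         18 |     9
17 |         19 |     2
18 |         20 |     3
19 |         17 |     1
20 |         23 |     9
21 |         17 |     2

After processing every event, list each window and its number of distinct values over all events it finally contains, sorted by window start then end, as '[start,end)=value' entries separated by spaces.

i=0 t=0 v=7: → [0,2); WM=−∞
i=1 t=0 v=6: → [0,2); WM=-2
i=2 t=2 v=4: → [2,4); WM=-2
i=3 t=3 v=1: → [2,5); WM=1
i=4 t=3 v=4: → [2,5); WM=1
i=5 t=3 v=7: → [2,5); WM=1
i=6 t=4 v=2: → [2,6); WM=1
i=7 t=1 v=4: → [0,6); WM=2
i=8 t=6 v=1: → [6,8); WM=2
i=9 t=7 v=9: → [6,9); WM=5
i=10 t=8 v=3: → [6,10); WM=5
i=11 t=9 v=2: → [6,11); WM=7
i=12 t=13 v=3: → [13,15); WM=7
i=13 t=15 v=1: → [15,17); WM=13
i=14 t=17 v=9: → [17,19); WM=13
i=15 t=18 v=4: → [17,20); WM=16
i=16 t=18 v=9: → [17,20); WM=16
i=17 t=19 v=2: → [17,21); WM=17
i=18 t=20 v=3: → [17,22); WM=17
i=19 t=17 v=1: → [17,22); WM=18
i=20 t=23 v=9: → [23,25); WM=18
i=21 t=17 v=2: → [17,22); WM=21

[0,6)=5 [6,11)=4 [13,15)=1 [15,17)=1 [17,22)=5 [23,25)=1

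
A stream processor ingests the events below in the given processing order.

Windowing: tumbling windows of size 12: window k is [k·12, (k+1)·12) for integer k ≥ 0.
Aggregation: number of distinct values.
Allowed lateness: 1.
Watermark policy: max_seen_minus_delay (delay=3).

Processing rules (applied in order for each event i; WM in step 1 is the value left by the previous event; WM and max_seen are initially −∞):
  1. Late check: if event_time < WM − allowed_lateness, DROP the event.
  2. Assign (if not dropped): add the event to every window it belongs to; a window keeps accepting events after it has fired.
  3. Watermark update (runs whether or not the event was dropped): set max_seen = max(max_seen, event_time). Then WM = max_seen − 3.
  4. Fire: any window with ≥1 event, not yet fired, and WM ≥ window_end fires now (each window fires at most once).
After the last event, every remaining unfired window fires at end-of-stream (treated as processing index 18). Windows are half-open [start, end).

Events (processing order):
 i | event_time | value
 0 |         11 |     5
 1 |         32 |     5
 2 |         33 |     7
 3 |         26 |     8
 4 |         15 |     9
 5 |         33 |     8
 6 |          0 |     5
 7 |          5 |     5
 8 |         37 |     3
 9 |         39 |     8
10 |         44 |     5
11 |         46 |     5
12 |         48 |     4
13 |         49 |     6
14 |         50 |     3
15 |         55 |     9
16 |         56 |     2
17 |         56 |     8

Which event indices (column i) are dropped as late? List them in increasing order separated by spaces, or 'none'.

3 4 6 7

i=0 t=11 v=5: → [0,12); WM=8
i=1 t=32 v=5: → [24,36); WM=29; [0,12) fires=1
i=2 t=33 v=7: → [24,36); WM=30
i=3 t=26 v=8: DROP (t<30-1); WM=30
i=4 t=15 v=9: DROP (t<30-1); WM=30
i=5 t=33 v=8: → [24,36); WM=30
i=6 t=0 v=5: DROP (t<30-1); WM=30
i=7 t=5 v=5: DROP (t<30-1); WM=30
i=8 t=37 v=3: → [36,48); WM=34
i=9 t=39 v=8: → [36,48); WM=36; [24,36) fires=3
i=10 t=44 v=5: → [36,48); WM=41
i=11 t=46 v=5: → [36,48); WM=43
i=12 t=48 v=4: → [48,60); WM=45
i=13 t=49 v=6: → [48,60); WM=46
i=14 t=50 v=3: → [48,60); WM=47
i=15 t=55 v=9: → [48,60); WM=52; [36,48) fires=3
i=16 t=56 v=2: → [48,60); WM=53
i=17 t=56 v=8: → [48,60); WM=53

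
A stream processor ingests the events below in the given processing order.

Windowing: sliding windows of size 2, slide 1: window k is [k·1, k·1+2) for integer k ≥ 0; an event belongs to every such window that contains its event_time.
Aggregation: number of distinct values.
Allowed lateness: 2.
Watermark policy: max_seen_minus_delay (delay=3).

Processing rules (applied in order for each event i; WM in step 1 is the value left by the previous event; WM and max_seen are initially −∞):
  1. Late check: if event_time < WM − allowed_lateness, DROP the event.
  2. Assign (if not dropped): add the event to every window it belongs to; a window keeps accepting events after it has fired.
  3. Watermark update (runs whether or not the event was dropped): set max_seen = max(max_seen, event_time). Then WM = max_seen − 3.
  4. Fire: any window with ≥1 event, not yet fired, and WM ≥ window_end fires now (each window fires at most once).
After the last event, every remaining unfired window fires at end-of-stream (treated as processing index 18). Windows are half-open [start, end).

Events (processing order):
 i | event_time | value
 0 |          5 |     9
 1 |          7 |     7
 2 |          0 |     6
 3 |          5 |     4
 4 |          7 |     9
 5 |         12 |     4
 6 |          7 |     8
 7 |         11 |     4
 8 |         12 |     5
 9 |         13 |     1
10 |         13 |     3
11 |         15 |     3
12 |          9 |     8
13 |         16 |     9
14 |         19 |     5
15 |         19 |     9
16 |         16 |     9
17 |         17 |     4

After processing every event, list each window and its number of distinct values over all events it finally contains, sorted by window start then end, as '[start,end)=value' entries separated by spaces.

i=0 t=5 v=9: → [5,7),[4,6); WM=2
i=1 t=7 v=7: → [7,9),[6,8); WM=4
i=2 t=0 v=6: DROP (t<4-2); WM=4
i=3 t=5 v=4: → [5,7),[4,6); WM=4
i=4 t=7 v=9: → [7,9),[6,8); WM=4
i=5 t=12 v=4: → [12,14),[11,13); WM=9; [4,6) fires=2 [5,7) fires=2 [6,8) fires=2 [7,9) fires=2
i=6 t=7 v=8: → [7,9),[6,8); WM=9
i=7 t=11 v=4: → [11,13),[10,12); WM=9
i=8 t=12 v=5: → [12,14),[11,13); WM=9
i=9 t=13 v=1: → [13,15),[12,14); WM=10
i=10 t=13 v=3: → [13,15),[12,14); WM=10
i=11 t=15 v=3: → [15,17),[14,16); WM=12; [10,12) fires=1
i=12 t=9 v=8: DROP (t<12-2); WM=12
i=13 t=16 v=9: → [16,18),[15,17); WM=13; [11,13) fires=2
i=14 t=19 v=5: → [19,21),[18,20); WM=16; [12,14) fires=4 [13,15) fires=2 [14,16) fires=1
i=15 t=19 v=9: → [19,21),[18,20); WM=16
i=16 t=16 v=9: → [16,18),[15,17); WM=16
i=17 t=17 v=4: → [17,19),[16,18); WM=16

[4,6)=2 [5,7)=2 [6,8)=3 [7,9)=3 [10,12)=1 [11,13)=2 [12,14)=4 [13,15)=2 [14,16)=1 [15,17)=2 [16,18)=2 [17,19)=1 [18,20)=2 [19,21)=2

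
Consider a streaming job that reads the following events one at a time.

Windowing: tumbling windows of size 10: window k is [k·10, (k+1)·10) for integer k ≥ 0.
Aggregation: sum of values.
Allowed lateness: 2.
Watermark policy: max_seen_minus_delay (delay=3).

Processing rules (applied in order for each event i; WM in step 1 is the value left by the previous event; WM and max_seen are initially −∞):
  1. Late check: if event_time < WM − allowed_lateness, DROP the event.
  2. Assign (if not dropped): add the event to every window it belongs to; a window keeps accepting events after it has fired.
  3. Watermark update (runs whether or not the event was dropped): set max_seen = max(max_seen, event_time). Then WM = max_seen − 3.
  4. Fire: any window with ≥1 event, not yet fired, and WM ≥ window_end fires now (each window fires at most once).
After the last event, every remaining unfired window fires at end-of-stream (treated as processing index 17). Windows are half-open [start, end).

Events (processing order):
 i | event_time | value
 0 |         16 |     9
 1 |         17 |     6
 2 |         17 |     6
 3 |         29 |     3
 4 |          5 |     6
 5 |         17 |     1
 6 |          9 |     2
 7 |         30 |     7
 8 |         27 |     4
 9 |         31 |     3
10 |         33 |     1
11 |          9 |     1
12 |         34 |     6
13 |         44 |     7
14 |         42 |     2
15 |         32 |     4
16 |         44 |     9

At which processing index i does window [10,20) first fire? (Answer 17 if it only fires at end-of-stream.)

i=0 t=16 v=9: → [10,20); WM=13
i=1 t=17 v=6: → [10,20); WM=14
i=2 t=17 v=6: → [10,20); WM=14
i=3 t=29 v=3: → [20,30); WM=26; [10,20) fires=21
i=4 t=5 v=6: DROP (t<26-2); WM=26
i=5 t=17 v=1: DROP (t<26-2); WM=26
i=6 t=9 v=2: DROP (t<26-2); WM=26
i=7 t=30 v=7: → [30,40); WM=27
i=8 t=27 v=4: → [20,30); WM=27
i=9 t=31 v=3: → [30,40); WM=28
i=10 t=33 v=1: → [30,40); WM=30; [20,30) fires=7
i=11 t=9 v=1: DROP (t<30-2); WM=30
i=12 t=34 v=6: → [30,40); WM=31
i=13 t=44 v=7: → [40,50); WM=41; [30,40) fires=17
i=14 t=42 v=2: → [40,50); WM=41
i=15 t=32 v=4: DROP (t<41-2); WM=41
i=16 t=44 v=9: → [40,50); WM=41

3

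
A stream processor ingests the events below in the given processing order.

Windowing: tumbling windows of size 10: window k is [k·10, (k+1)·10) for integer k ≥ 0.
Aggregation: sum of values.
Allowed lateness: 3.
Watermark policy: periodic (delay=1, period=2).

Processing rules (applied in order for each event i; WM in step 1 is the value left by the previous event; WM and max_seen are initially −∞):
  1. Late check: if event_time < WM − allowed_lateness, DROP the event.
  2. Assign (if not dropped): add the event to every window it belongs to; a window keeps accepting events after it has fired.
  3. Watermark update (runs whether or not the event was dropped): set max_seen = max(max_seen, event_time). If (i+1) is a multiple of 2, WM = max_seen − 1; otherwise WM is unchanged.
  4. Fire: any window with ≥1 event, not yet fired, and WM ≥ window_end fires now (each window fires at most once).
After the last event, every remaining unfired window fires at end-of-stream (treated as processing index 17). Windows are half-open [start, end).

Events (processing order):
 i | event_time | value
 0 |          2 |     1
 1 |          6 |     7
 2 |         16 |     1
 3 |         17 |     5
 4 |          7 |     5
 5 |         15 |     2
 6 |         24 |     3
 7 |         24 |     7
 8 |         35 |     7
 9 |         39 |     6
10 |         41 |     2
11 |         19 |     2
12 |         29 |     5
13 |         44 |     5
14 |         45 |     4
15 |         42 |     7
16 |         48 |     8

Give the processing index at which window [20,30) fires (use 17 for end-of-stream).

9

i=0 t=2 v=1: → [0,10); WM=−∞
i=1 t=6 v=7: → [0,10); WM=5
i=2 t=16 v=1: → [10,20); WM=5
i=3 t=17 v=5: → [10,20); WM=16; [0,10) fires=8
i=4 t=7 v=5: DROP (t<16-3); WM=16
i=5 t=15 v=2: → [10,20); WM=16
i=6 t=24 v=3: → [20,30); WM=16
i=7 t=24 v=7: → [20,30); WM=23; [10,20) fires=8
i=8 t=35 v=7: → [30,40); WM=23
i=9 t=39 v=6: → [30,40); WM=38; [20,30) fires=10
i=10 t=41 v=2: → [40,50); WM=38
i=11 t=19 v=2: DROP (t<38-3); WM=40; [30,40) fires=13
i=12 t=29 v=5: DROP (t<40-3); WM=40
i=13 t=44 v=5: → [40,50); WM=43
i=14 t=45 v=4: → [40,50); WM=43
i=15 t=42 v=7: → [40,50); WM=44
i=16 t=48 v=8: → [40,50); WM=44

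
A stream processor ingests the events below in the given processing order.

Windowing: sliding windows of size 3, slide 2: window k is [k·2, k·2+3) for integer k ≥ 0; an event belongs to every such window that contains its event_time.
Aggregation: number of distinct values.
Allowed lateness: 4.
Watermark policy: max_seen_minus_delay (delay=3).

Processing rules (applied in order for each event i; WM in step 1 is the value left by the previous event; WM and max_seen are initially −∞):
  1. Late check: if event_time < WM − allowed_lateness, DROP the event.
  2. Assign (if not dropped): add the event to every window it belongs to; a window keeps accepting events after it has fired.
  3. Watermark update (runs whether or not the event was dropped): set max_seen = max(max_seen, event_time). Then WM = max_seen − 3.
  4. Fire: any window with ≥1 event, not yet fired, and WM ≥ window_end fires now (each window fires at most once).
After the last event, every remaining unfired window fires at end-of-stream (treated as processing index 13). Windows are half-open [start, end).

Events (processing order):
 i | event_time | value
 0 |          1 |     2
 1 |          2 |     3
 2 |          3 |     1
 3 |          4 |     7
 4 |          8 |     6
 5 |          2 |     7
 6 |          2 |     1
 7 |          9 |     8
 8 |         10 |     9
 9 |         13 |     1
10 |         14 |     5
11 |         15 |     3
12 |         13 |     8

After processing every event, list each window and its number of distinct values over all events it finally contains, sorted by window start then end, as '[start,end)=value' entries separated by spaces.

[0,3)=4 [2,5)=3 [4,7)=1 [6,9)=1 [8,11)=3 [10,13)=1 [12,15)=3 [14,17)=2

i=0 t=1 v=2: → [0,3); WM=-2
i=1 t=2 v=3: → [2,5),[0,3); WM=-1
i=2 t=3 v=1: → [2,5); WM=0
i=3 t=4 v=7: → [4,7),[2,5); WM=1
i=4 t=8 v=6: → [8,11),[6,9); WM=5; [0,3) fires=2 [2,5) fires=3
i=5 t=2 v=7: → [2,5),[0,3); WM=5
i=6 t=2 v=1: → [2,5),[0,3); WM=5
i=7 t=9 v=8: → [8,11); WM=6
i=8 t=10 v=9: → [10,13),[8,11); WM=7; [4,7) fires=1
i=9 t=13 v=1: → [12,15); WM=10; [6,9) fires=1
i=10 t=14 v=5: → [14,17),[12,15); WM=11; [8,11) fires=3
i=11 t=15 v=3: → [14,17); WM=12
i=12 t=13 v=8: → [12,15); WM=12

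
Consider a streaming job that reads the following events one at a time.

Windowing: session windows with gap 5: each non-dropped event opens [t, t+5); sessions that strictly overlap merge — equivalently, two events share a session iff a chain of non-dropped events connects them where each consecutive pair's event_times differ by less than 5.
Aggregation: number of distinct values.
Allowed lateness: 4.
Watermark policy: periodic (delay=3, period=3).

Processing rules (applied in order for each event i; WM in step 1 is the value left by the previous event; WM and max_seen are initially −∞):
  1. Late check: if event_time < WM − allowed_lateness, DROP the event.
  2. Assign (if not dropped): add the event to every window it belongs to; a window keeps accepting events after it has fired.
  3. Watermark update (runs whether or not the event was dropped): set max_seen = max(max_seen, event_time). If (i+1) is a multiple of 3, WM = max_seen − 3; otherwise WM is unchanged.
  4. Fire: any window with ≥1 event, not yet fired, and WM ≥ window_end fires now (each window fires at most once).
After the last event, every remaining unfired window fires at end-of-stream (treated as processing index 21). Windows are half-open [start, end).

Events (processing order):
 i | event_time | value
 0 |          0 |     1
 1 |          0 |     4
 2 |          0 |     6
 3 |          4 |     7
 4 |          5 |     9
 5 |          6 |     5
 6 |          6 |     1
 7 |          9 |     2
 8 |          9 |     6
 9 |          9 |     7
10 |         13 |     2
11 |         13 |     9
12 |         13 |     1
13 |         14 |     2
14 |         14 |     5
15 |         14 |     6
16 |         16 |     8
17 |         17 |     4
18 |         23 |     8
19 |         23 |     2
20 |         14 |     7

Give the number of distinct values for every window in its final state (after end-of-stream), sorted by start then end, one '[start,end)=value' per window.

[0,22)=8 [23,28)=2

i=0 t=0 v=1: → [0,5); WM=−∞
i=1 t=0 v=4: → [0,5); WM=−∞
i=2 t=0 v=6: → [0,5); WM=-3
i=3 t=4 v=7: → [0,9); WM=-3
i=4 t=5 v=9: → [0,10); WM=-3
i=5 t=6 v=5: → [0,11); WM=3
i=6 t=6 v=1: → [0,11); WM=3
i=7 t=9 v=2: → [0,14); WM=3
i=8 t=9 v=6: → [0,14); WM=6
i=9 t=9 v=7: → [0,14); WM=6
i=10 t=13 v=2: → [0,18); WM=6
i=11 t=13 v=9: → [0,18); WM=10
i=12 t=13 v=1: → [0,18); WM=10
i=13 t=14 v=2: → [0,19); WM=10
i=14 t=14 v=5: → [0,19); WM=11
i=15 t=14 v=6: → [0,19); WM=11
i=16 t=16 v=8: → [0,21); WM=11
i=17 t=17 v=4: → [0,22); WM=14
i=18 t=23 v=8: → [23,28); WM=14
i=19 t=23 v=2: → [23,28); WM=14
i=20 t=14 v=7: → [0,22); WM=20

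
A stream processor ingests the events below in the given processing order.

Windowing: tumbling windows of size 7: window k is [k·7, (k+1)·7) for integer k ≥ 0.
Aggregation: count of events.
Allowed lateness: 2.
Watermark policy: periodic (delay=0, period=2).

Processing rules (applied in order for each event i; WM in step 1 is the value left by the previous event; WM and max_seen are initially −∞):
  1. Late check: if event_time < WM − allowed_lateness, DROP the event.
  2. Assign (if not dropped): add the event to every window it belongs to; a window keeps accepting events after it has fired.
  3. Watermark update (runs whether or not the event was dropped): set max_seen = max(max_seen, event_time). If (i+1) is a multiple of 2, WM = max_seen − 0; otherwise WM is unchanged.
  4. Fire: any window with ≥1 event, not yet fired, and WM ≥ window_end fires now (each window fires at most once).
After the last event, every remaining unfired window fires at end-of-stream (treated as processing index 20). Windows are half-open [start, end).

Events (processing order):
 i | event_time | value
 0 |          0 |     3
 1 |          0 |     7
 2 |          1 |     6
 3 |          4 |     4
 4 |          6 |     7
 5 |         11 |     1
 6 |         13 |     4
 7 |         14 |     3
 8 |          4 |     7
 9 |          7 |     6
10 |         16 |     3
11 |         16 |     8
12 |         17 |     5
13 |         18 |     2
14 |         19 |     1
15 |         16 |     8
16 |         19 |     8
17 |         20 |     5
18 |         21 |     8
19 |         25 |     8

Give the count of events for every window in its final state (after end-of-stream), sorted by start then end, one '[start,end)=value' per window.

[0,7)=5 [7,14)=2 [14,21)=9 [21,28)=2

i=0 t=0 v=3: → [0,7); WM=−∞
i=1 t=0 v=7: → [0,7); WM=0
i=2 t=1 v=6: → [0,7); WM=0
i=3 t=4 v=4: → [0,7); WM=4
i=4 t=6 v=7: → [0,7); WM=4
i=5 t=11 v=1: → [7,14); WM=11; [0,7) fires=5
i=6 t=13 v=4: → [7,14); WM=11
i=7 t=14 v=3: → [14,21); WM=14; [7,14) fires=2
i=8 t=4 v=7: DROP (t<14-2); WM=14
i=9 t=7 v=6: DROP (t<14-2); WM=14
i=10 t=16 v=3: → [14,21); WM=14
i=11 t=16 v=8: → [14,21); WM=16
i=12 t=17 v=5: → [14,21); WM=16
i=13 t=18 v=2: → [14,21); WM=18
i=14 t=19 v=1: → [14,21); WM=18
i=15 t=16 v=8: → [14,21); WM=19
i=16 t=19 v=8: → [14,21); WM=19
i=17 t=20 v=5: → [14,21); WM=20
i=18 t=21 v=8: → [21,28); WM=20
i=19 t=25 v=8: → [21,28); WM=25; [14,21) fires=9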